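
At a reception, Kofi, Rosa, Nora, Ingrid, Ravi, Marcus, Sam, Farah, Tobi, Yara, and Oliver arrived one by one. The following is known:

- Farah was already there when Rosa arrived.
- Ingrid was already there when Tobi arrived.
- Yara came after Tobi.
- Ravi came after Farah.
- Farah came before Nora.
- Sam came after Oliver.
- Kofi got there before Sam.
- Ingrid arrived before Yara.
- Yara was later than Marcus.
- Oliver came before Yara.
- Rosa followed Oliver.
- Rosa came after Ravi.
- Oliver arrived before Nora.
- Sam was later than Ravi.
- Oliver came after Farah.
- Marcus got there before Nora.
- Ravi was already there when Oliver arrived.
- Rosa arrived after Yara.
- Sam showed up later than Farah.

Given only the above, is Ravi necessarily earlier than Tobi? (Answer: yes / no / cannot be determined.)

No chain of stated constraints runs from Ravi to Tobi, and none runs from Tobi to Ravi either.
So the relative order of Ravi and Tobi is not fixed by the given facts.

cannot be determined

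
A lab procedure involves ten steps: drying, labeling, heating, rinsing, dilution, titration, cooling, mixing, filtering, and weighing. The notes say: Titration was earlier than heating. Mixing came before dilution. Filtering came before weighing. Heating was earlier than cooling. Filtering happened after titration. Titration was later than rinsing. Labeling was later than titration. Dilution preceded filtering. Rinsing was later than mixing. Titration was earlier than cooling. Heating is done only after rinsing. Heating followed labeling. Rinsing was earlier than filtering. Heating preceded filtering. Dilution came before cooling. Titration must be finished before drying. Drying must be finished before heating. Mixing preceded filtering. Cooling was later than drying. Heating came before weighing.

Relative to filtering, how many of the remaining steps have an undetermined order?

1

Forced before filtering: dilution, drying, heating, labeling, mixing, rinsing, and titration; forced after filtering: weighing.
That leaves cooling with no forced order relative to filtering — 1.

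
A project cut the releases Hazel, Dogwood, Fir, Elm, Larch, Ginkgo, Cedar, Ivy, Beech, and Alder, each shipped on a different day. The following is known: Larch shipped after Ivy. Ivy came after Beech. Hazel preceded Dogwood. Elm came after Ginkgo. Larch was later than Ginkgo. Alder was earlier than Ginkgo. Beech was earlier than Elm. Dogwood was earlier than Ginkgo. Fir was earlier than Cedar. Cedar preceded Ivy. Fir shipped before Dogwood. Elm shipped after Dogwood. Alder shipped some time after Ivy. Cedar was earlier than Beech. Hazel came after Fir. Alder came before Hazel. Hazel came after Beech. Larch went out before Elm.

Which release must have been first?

Fir has a chain of constraints placing it before every other release, so Fir must be first.

Fir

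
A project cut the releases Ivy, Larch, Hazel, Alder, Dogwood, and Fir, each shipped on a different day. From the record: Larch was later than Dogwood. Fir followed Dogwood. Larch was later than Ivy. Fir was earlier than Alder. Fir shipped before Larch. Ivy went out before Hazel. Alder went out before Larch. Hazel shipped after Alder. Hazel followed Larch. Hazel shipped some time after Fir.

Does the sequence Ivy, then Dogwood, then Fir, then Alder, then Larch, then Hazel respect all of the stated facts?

Check each stated constraint against the proposed order — e.g. Ivy is ahead of Larch; Ivy is ahead of Hazel. Every pair is in the required order; nothing is violated.

yes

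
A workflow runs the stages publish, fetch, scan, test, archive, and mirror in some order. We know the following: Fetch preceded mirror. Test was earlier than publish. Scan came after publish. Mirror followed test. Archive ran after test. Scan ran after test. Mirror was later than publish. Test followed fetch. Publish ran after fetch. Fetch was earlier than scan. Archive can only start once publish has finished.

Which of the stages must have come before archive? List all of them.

Directly stated before archive: publish and test.
Fetch reaches archive via fetch → test → archive.

fetch, publish, test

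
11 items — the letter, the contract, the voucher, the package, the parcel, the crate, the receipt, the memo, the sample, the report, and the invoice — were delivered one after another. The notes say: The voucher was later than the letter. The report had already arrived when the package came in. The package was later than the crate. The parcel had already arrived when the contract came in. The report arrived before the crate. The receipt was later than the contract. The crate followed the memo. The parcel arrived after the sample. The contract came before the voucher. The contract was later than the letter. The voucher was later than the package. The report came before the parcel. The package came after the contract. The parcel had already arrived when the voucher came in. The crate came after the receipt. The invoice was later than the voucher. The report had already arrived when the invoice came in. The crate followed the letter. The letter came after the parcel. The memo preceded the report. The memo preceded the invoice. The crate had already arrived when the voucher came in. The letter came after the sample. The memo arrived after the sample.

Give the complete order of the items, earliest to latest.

The constraints fix every adjacent pair, so only one ordering works:
the sample → the memo → the report → the parcel → the letter → the contract → the receipt → the crate → the package → the voucher → the invoice.

the sample, the memo, the report, the parcel, the letter, the contract, the receipt, the crate, the package, the voucher, the invoice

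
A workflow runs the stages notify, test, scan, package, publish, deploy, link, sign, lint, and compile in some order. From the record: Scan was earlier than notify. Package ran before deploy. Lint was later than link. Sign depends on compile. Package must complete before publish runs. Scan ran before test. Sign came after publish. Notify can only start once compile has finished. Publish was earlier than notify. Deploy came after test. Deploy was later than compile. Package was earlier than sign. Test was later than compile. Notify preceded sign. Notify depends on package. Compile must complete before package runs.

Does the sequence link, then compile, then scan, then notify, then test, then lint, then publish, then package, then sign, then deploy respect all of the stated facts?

The constraints require package before notify, but in the proposed sequence notify appears ahead of package. That one violation is enough.

no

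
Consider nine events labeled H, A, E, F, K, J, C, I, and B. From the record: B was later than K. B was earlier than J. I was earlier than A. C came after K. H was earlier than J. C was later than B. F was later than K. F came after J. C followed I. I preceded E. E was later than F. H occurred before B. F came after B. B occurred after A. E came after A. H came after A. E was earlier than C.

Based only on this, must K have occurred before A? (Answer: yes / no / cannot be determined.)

cannot be determined

No chain of stated constraints runs from K to A, and none runs from A to K either.
So the relative order of K and A is not fixed by the given facts.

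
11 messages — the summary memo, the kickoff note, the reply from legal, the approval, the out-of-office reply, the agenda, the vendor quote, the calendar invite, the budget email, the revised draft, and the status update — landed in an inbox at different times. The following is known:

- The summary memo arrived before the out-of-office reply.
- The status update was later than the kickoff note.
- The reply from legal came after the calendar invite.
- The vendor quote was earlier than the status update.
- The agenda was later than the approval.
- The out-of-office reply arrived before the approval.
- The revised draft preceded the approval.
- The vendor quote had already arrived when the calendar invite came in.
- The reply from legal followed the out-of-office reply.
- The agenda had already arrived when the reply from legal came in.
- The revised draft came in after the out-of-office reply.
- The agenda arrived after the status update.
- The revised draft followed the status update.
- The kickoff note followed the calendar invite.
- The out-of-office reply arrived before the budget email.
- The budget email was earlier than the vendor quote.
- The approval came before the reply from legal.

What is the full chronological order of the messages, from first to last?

the summary memo, the out-of-office reply, the budget email, the vendor quote, the calendar invite, the kickoff note, the status update, the revised draft, the approval, the agenda, the reply from legal

The constraints fix every adjacent pair, so only one ordering works:
the summary memo → the out-of-office reply → the budget email → the vendor quote → the calendar invite → the kickoff note → the status update → the revised draft → the approval → the agenda → the reply from legal.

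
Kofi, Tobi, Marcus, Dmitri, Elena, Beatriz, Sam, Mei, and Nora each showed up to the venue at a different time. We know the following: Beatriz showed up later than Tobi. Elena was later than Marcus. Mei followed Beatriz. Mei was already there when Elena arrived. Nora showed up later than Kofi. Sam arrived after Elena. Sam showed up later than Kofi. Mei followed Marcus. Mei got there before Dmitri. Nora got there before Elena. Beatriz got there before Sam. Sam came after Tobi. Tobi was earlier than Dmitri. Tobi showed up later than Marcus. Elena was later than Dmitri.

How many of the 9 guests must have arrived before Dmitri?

Directly stated before Dmitri: Mei and Tobi.
Beatriz reaches Dmitri via Beatriz → Mei → Dmitri.
Marcus reaches Dmitri via Marcus → Tobi → Dmitri.
No chain forces Sam (or any of the others) ahead of Dmitri.
That's Beatriz, Marcus, Mei, and Tobi — 4 in all.

4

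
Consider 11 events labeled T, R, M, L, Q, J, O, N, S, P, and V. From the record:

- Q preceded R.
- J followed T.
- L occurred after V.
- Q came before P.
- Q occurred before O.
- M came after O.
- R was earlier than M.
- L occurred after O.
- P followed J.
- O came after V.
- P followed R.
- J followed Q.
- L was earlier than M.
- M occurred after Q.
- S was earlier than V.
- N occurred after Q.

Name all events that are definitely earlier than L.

O, Q, S, V

Directly stated before L: O and V.
Q reaches L via Q → O → L.
S reaches L via S → V → L.
No chain forces M (or any of the others) ahead of L.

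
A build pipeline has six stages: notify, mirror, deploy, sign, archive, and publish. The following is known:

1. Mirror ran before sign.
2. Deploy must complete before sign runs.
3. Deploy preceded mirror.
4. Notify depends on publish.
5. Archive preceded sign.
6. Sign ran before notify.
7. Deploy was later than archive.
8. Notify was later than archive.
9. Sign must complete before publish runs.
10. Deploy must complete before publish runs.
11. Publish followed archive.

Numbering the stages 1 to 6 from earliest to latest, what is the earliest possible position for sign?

4

Archive, deploy, and mirror must all come before sign — 3 forced predecessors.
Nothing else is forced ahead of sign, so its earliest slot is position 3 + 1 = 4.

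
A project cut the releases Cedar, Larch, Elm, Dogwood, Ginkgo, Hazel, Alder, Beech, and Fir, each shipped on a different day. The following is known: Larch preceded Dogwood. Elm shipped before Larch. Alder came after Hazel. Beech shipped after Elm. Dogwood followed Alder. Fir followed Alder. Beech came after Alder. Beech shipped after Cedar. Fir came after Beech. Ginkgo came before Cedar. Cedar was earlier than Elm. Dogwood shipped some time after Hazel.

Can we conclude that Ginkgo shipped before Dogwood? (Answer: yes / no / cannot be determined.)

Chain the constraints: Ginkgo → Cedar → Elm → Larch → Dogwood. Each link is directly stated, so Ginkgo comes before Dogwood.

yes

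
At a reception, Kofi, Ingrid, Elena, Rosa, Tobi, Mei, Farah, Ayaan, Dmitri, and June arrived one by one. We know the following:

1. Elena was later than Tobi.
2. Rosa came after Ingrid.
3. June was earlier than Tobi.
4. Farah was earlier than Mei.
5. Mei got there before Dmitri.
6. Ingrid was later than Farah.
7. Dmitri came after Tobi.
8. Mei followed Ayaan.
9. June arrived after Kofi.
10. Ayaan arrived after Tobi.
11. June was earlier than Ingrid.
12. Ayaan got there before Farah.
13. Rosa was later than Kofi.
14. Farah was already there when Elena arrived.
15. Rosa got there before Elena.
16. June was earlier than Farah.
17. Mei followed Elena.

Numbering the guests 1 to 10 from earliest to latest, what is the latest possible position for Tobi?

3

Tobi must come before Ayaan, Dmitri, Elena, Farah, Ingrid, Mei, and Rosa — 7 guests forced after them.
Everything else can be placed before Tobi in some valid order, so Tobi can sit as late as position 10 − 7 = 3.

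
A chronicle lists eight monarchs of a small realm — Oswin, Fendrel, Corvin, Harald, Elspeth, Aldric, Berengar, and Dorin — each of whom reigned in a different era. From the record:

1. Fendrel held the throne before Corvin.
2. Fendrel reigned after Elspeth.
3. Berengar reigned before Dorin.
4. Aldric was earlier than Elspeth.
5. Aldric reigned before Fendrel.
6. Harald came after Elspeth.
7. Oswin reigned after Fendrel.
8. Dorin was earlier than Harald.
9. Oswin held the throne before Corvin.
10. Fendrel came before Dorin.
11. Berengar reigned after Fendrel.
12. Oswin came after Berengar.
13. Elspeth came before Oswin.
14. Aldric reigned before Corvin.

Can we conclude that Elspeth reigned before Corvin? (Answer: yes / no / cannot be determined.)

yes

Chain the constraints: Elspeth → Oswin → Corvin. Each link is directly stated, so Elspeth comes before Corvin.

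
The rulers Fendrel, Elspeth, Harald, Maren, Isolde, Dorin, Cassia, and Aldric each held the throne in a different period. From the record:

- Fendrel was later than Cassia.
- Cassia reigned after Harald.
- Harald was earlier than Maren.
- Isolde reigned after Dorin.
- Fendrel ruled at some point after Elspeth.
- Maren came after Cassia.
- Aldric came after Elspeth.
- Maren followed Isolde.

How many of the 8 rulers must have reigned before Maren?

4

Directly stated before Maren: Cassia, Harald, and Isolde.
Dorin reaches Maren via Dorin → Isolde → Maren.
No chain forces Fendrel (or any of the others) ahead of Maren.
That's Cassia, Dorin, Harald, and Isolde — 4 in all.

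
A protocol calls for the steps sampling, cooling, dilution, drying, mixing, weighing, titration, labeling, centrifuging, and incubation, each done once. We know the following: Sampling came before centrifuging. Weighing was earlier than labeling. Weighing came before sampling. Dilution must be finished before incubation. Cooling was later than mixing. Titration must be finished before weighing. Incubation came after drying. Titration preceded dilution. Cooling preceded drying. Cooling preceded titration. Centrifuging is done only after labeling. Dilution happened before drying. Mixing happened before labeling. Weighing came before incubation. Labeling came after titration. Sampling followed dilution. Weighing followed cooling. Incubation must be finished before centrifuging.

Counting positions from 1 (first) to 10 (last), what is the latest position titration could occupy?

Titration must come before centrifuging, dilution, drying, incubation, labeling, sampling, and weighing — 7 steps forced after it.
Everything else can be placed before titration in some valid order, so titration can sit as late as position 10 − 7 = 3.

3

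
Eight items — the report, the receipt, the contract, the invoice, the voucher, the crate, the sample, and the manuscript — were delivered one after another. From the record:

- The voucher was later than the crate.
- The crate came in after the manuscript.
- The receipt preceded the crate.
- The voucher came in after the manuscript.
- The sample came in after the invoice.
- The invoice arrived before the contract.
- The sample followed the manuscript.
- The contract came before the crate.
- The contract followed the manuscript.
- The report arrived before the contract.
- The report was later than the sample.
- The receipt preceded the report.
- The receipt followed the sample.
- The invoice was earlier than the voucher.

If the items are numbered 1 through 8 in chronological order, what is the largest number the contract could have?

The contract must come before the crate and the voucher — 2 items forced after it.
Everything else can be placed before the contract in some valid order, so the contract can sit as late as position 8 − 2 = 6.

6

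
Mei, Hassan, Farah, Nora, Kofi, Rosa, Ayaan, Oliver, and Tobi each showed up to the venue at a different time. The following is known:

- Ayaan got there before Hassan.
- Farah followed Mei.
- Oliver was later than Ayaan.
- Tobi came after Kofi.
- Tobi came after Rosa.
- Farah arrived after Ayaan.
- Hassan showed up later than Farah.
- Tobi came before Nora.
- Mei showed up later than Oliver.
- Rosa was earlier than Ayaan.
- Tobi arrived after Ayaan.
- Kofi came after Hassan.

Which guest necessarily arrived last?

Every other guest has a chain of constraints placing them before Nora, so Nora is last.

Nora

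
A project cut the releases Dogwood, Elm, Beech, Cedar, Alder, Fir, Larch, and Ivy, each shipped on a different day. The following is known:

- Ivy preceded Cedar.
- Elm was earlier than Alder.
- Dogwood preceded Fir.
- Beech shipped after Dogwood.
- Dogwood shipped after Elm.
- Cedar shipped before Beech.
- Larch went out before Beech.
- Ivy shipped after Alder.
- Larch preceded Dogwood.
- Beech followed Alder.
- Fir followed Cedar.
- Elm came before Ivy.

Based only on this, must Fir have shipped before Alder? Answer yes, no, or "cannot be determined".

Tracing the constraints gives Alder → Ivy → Cedar → Fir, so Alder must come before Fir.
That means Fir cannot be before Alder.

no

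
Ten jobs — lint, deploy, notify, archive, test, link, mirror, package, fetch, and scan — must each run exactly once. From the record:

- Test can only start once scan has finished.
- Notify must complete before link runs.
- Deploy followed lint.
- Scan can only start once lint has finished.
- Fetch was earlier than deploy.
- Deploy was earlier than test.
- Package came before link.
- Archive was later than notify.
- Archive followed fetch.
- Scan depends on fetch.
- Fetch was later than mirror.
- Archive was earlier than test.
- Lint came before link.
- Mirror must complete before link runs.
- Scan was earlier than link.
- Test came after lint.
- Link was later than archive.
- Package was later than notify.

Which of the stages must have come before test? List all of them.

archive, deploy, fetch, lint, mirror, notify, scan

Directly stated before test: archive, deploy, lint, and scan.
Fetch reaches test via fetch → deploy → test.
Mirror reaches test via mirror → fetch → deploy → test.
Notify reaches test via notify → archive → test.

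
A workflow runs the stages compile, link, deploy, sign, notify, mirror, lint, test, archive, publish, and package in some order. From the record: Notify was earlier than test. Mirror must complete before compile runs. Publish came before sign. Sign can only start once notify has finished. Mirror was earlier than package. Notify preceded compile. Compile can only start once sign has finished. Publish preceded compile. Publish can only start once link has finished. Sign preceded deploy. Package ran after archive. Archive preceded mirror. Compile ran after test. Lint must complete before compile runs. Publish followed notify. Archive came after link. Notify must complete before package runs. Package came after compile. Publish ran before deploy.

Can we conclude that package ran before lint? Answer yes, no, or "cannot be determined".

Tracing the constraints gives lint → compile → package, so lint must come before package.
That means package cannot be before lint.

no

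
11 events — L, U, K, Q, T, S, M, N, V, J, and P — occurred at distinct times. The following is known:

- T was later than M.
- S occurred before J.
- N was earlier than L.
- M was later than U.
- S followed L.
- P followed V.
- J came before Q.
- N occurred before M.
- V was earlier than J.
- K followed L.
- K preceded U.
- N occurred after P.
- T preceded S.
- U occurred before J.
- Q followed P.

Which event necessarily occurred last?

Q

Every other event has a chain of constraints placing it before Q, so Q is last.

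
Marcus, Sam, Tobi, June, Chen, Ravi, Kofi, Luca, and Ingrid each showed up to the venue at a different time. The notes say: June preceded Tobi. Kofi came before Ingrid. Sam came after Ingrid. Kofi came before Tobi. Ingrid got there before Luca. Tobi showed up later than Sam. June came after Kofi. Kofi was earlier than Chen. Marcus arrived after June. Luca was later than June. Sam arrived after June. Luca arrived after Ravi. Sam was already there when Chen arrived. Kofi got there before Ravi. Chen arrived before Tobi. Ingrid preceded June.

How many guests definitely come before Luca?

4

Directly stated before Luca: Ingrid, June, and Ravi.
Kofi reaches Luca via Kofi → June → Luca.
That's Ingrid, June, Kofi, and Ravi — 4 in all.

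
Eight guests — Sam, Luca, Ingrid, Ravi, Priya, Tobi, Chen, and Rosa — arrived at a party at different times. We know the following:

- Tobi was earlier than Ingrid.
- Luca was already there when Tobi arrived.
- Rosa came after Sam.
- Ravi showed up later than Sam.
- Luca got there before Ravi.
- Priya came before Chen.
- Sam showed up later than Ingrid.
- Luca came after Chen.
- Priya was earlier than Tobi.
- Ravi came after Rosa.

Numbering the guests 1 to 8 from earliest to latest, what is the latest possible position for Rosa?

7

Rosa must come before Ravi — 1 guest forced after them.
Everything else can be placed before Rosa in some valid order, so Rosa can sit as late as position 8 − 1 = 7.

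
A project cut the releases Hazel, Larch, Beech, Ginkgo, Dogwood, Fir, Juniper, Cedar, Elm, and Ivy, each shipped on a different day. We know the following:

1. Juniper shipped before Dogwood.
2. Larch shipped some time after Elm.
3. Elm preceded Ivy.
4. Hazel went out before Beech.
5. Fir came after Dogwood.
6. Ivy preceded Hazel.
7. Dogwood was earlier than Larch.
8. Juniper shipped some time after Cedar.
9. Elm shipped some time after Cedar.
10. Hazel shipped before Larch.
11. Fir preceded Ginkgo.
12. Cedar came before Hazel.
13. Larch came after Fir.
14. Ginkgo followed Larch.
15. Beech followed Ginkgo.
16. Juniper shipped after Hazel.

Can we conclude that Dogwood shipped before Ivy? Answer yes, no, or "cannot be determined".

no

Tracing the constraints gives Ivy → Hazel → Juniper → Dogwood, so Ivy must come before Dogwood.
That means Dogwood cannot be before Ivy.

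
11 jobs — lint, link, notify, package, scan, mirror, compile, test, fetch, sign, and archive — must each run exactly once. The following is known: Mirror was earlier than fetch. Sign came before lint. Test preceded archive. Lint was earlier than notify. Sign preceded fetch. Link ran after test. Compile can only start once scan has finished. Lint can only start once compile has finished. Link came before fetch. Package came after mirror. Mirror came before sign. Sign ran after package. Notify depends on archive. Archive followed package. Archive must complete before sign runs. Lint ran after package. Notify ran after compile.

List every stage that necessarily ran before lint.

archive, compile, mirror, package, scan, sign, test

Directly stated before lint: compile, package, and sign.
Archive reaches lint via archive → sign → lint.
Mirror reaches lint via mirror → sign → lint.
Scan reaches lint via scan → compile → lint.
Likewise test reaches lint by chaining the stated constraints.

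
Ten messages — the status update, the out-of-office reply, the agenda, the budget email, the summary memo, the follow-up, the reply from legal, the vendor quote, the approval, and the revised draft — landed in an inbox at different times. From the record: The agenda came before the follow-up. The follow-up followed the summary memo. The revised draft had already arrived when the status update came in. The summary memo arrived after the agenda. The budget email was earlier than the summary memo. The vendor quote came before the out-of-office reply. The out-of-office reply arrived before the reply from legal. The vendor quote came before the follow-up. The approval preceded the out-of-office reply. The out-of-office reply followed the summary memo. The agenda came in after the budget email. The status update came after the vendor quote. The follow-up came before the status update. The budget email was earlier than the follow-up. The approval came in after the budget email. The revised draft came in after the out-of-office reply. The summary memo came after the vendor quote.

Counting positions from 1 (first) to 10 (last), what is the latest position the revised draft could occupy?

9

The revised draft must come before the status update — 1 message forced after it.
Everything else can be placed before the revised draft in some valid order, so the revised draft can sit as late as position 10 − 1 = 9.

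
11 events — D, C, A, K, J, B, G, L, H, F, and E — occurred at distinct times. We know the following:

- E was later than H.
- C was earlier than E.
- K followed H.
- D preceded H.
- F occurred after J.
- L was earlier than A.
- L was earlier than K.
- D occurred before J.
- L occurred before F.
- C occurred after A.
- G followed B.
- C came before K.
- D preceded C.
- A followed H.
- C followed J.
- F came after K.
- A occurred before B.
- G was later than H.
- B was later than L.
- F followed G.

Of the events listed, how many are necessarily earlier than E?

6

Directly stated before E: C and H.
A reaches E via A → C → E.
D reaches E via D → C → E.
J reaches E via J → C → E.
Likewise L reaches E by chaining the stated constraints.
That's A, C, D, H, J, and L — 6 in all.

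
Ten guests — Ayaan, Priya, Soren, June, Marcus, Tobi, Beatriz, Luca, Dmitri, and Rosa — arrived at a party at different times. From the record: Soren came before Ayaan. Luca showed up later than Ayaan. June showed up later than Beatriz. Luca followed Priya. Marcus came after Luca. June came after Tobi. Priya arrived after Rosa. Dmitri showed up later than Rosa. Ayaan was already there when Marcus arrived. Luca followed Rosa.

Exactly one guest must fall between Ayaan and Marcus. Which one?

Tracing the constraints gives Ayaan → Luca → Marcus, so Luca sits after Ayaan and before Marcus.
No other guest is forced both after Ayaan and before Marcus.

Luca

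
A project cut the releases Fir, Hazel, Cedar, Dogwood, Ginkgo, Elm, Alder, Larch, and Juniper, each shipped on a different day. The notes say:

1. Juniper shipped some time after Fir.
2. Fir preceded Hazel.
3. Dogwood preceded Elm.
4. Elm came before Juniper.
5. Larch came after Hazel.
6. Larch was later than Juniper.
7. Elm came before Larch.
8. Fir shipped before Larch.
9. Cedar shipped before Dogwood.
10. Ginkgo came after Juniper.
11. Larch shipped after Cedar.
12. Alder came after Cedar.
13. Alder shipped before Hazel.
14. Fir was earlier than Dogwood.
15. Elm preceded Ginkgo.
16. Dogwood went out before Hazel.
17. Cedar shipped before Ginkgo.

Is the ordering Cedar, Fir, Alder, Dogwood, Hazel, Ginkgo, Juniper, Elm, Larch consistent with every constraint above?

The constraints require Elm before Ginkgo, but in the proposed sequence Ginkgo appears ahead of Elm. That one violation is enough.

no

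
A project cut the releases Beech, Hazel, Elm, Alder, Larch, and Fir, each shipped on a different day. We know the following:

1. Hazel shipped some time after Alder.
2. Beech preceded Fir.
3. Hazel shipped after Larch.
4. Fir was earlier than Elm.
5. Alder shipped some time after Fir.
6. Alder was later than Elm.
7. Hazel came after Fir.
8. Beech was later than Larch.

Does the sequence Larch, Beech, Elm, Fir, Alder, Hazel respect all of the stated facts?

no

The constraints require Fir before Elm, but in the proposed sequence Elm appears ahead of Fir. That one violation is enough.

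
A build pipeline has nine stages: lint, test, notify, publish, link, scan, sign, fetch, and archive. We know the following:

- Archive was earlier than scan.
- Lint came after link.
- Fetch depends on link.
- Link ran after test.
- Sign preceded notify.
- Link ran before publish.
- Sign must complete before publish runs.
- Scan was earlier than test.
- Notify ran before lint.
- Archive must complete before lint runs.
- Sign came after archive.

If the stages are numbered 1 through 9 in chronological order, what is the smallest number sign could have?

Archive must come before sign — 1 forced predecessor.
Nothing else is forced ahead of sign, so its earliest slot is position 1 + 1 = 2.

2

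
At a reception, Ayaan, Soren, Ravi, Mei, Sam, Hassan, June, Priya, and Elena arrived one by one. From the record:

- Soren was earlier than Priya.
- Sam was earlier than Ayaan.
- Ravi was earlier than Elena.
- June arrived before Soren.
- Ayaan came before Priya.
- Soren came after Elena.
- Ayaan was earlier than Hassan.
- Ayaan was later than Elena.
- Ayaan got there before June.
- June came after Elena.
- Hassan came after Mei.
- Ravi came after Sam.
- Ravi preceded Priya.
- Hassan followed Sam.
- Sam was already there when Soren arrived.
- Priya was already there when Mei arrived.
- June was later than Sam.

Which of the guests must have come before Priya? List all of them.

Ayaan, Elena, June, Ravi, Sam, Soren

Directly stated before Priya: Ayaan, Ravi, and Soren.
Elena reaches Priya via Elena → Ayaan → Priya.
June reaches Priya via June → Soren → Priya.
Sam reaches Priya via Sam → Soren → Priya.
No chain forces Hassan (or any of the others) ahead of Priya.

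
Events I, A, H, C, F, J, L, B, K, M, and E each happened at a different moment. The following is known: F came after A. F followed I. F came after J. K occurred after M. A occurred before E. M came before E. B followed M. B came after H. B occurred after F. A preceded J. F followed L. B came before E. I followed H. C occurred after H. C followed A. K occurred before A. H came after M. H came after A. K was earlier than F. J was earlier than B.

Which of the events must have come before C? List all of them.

A, H, K, M

Directly stated before C: A and H.
K reaches C via K → A → C.
M reaches C via M → H → C.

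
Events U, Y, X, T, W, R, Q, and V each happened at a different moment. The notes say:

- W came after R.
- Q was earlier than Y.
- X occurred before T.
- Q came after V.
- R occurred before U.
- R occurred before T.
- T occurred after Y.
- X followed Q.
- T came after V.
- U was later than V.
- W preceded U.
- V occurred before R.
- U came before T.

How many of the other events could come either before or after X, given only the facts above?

Forced before X: Q and V; forced after X: T.
That leaves R, U, W, and Y with no forced order relative to X — 4.

4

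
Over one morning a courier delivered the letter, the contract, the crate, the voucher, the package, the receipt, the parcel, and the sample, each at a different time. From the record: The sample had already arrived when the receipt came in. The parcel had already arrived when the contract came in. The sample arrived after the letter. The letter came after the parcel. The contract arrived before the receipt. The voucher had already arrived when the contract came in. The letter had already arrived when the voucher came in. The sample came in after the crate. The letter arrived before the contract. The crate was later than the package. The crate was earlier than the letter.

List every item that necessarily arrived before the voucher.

the crate, the letter, the package, the parcel

Directly stated before the voucher: the letter.
The crate reaches the voucher via the crate → the letter → the voucher.
The package reaches the voucher via the package → the crate → the letter → the voucher.
The parcel reaches the voucher via the parcel → the letter → the voucher.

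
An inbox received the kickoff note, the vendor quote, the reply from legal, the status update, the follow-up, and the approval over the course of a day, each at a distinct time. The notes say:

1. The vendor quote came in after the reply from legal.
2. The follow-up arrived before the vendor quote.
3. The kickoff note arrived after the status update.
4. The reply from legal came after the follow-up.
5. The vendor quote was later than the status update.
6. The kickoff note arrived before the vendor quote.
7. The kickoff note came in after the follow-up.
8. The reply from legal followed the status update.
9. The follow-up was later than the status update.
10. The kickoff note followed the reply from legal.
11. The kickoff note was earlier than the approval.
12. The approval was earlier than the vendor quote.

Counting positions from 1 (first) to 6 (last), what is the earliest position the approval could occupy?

5

The follow-up, the kickoff note, the reply from legal, and the status update must all come before the approval — 4 forced predecessors.
Nothing else is forced ahead of the approval, so its earliest slot is position 4 + 1 = 5.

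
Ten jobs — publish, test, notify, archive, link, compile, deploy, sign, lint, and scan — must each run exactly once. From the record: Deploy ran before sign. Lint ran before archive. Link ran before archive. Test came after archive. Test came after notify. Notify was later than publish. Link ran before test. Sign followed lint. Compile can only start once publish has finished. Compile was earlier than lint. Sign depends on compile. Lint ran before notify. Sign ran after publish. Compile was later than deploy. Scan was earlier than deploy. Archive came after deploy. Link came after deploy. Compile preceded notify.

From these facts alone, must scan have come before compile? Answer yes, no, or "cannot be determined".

Chain the constraints: scan → deploy → compile. Each link is directly stated, so scan comes before compile.

yes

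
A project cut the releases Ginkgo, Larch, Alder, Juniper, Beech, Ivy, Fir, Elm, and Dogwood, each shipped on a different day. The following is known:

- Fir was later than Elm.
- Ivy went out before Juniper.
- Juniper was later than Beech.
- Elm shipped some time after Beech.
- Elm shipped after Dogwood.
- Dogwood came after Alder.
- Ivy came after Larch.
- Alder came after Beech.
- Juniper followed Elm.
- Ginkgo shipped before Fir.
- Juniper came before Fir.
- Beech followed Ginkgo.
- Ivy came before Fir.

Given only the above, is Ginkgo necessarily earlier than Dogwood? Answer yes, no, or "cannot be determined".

yes

Chain the constraints: Ginkgo → Beech → Alder → Dogwood. Each link is directly stated, so Ginkgo comes before Dogwood.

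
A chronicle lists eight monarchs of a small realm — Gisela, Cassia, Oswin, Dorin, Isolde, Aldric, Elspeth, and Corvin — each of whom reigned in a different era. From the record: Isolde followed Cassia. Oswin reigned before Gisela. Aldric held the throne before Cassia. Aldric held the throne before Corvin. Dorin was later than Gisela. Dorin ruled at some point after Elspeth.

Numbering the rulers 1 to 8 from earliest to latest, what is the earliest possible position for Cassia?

Aldric must come before Cassia — 1 forced predecessor.
Nothing else is forced ahead of Cassia, so their earliest slot is position 1 + 1 = 2.

2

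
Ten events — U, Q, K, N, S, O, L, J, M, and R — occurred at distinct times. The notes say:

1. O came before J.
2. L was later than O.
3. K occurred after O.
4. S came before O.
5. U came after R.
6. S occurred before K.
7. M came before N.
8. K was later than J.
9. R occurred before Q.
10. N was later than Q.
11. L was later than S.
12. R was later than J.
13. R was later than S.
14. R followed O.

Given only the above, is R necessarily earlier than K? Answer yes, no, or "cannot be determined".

cannot be determined

No chain of stated constraints runs from R to K, and none runs from K to R either.
So the relative order of R and K is not fixed by the given facts.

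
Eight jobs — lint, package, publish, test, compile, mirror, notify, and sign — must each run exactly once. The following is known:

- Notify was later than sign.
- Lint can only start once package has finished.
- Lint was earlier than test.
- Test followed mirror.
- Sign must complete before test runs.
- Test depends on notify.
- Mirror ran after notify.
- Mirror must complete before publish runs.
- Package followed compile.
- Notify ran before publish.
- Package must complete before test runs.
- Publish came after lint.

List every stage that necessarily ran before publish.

Directly stated before publish: lint, mirror, and notify.
Compile reaches publish via compile → package → lint → publish.
Package reaches publish via package → lint → publish.
Sign reaches publish via sign → notify → publish.
No chain forces test ahead of publish.

compile, lint, mirror, notify, package, sign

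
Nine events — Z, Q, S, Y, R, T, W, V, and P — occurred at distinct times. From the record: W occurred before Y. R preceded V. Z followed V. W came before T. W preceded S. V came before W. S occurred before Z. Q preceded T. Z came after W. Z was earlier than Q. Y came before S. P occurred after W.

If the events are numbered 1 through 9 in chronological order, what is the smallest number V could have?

R must come before V — 1 forced predecessor.
Nothing else is forced ahead of V, so its earliest slot is position 1 + 1 = 2.

2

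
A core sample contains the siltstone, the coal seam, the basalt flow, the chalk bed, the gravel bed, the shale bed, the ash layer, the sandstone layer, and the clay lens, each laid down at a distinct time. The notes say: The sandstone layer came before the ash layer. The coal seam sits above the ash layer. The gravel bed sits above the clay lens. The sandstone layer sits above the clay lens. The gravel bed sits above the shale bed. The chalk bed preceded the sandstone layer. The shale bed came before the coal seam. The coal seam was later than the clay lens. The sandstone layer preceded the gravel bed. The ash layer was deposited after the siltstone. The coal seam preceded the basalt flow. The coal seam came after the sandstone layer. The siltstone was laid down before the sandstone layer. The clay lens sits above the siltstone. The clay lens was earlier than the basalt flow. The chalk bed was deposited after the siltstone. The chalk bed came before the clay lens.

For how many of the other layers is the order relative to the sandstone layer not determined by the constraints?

Forced before the sandstone layer: the chalk bed, the clay lens, and the siltstone; forced after the sandstone layer: the ash layer, the basalt flow, the coal seam, and the gravel bed.
That leaves the shale bed with no forced order relative to the sandstone layer — 1.

1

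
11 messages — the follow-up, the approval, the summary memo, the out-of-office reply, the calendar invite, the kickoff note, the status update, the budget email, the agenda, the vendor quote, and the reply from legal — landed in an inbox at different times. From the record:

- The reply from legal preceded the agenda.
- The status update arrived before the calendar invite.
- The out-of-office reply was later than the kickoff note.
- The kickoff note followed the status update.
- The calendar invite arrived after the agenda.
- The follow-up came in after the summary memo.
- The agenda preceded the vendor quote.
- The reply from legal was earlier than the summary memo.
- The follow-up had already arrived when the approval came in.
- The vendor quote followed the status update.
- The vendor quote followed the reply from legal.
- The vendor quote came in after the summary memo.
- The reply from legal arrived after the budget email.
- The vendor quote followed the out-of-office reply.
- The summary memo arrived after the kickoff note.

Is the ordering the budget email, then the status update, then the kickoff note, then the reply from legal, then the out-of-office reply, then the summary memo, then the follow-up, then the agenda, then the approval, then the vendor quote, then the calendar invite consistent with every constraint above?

yes

Check each stated constraint against the proposed order — e.g. the status update is ahead of the vendor quote; the status update is ahead of the calendar invite. Every pair is in the required order; nothing is violated.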